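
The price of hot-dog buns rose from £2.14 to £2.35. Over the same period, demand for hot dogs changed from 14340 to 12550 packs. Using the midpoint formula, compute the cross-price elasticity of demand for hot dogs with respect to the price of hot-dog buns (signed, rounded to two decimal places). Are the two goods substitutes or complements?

-1.42; complements

%ΔQ_{hot dogs} = (12550 − 14340)/avg = -1790/13445 = -0.133134…
%ΔP_{hot-dog buns} = (2.35 − 2.14)/avg = 0.21/2.245 = 0.093541…
E_cross = (-1790/13445) / (0.21/2.245) = -1.4232…
E_cross < 0 ⇒ the goods are complements.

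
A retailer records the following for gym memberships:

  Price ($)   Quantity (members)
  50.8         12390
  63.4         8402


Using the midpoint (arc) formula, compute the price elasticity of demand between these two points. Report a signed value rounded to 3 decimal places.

%ΔQ = (8402 − 12390) / [(12390 + 8402)/2] = -3988/10396 = -0.383609…
%ΔP = (63.4 − 50.8) / [(50.8 + 63.4)/2] = 12.6/57.1 = 0.220665…
Arc Ed = %ΔQ / %ΔP = (-3988/10396) / (12.6/57.1) = -1.73841…

-1.738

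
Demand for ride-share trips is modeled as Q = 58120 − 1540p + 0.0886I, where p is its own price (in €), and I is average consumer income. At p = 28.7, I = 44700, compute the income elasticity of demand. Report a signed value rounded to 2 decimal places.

At the given values, Q = 58120 − 1540(28.7) + 0.0886(44700) = 17882.42.
∂Q/∂I = 0.0886.
E = (0.0886) × (44700/17882.42) = 0.2214…

0.22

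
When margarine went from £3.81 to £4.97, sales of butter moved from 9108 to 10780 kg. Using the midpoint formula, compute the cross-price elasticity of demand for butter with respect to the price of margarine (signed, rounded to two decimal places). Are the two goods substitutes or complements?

%ΔQ_{butter} = (10780 − 9108)/avg = 1672/9944 = 0.168141…
%ΔP_{margarine} = (4.97 − 3.81)/avg = 1.16/4.39 = 0.264236…
E_cross = (1672/9944) / (1.16/4.39) = 0.6363…
E_cross > 0 ⇒ the goods are substitutes.

0.64; substitutes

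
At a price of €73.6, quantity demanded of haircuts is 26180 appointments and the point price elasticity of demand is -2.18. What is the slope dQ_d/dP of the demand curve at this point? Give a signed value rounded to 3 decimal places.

Ed = (dQ_d/dP)·(P/Q_d) ⇒ dQ_d/dP = Ed·Q_d/P = (-2.18)·26180/73.6 = -775.44021…

-775.440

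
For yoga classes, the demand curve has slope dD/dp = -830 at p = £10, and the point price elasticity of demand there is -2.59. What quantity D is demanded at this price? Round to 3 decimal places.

Ed = (dD/dp)·(p/D) ⇒ D = (dD/dp)·p/Ed = (-830)·10/(-2.59) = 3204.63320…

3204.633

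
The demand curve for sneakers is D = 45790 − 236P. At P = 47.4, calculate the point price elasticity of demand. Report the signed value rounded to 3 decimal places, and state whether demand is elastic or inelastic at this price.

-0.323; inelastic

dD/dP = −236. At P = 47.4, D = 45790 − 236(47.4) = 34603.6.
Ed = (dD/dP)·(P/D) = −236 × (47.4/34603.6) = -0.32327…
|Ed| = 0.323 < 1, so demand is inelastic.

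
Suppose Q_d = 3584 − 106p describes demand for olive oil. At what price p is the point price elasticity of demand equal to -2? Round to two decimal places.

22.54

Ed = −106p/(3584 − 106p). Set this equal to -2:
106p = 2·(3584 − 106p) ⇒ 106p(1 + 2) = 2·3584
p = 2·3584 / (106·3) = 22.5408…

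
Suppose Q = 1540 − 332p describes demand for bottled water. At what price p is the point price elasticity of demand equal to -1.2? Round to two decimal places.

2.53

Ed = −332p/(1540 − 332p). Set this equal to -1.2:
332p = 1.2·(1540 − 332p) ⇒ 332p(1 + 1.2) = 1.2·1540
p = 1.2·1540 / (332·2.2) = 2.5301…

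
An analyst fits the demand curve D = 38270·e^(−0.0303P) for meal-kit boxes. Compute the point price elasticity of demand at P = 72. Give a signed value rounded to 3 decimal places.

dD/dP = −0.0303·D = -130.871. At P = 72, D = 4319.18.
Ed = (dD/dP)·(P/D) = (-130.871) × (72/4319.18) = -2.1816

-2.182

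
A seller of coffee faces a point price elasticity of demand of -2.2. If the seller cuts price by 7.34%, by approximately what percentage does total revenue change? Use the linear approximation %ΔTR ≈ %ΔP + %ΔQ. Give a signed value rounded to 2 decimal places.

%ΔQ ≈ Ed × %ΔP = (-2.2) × (-7.34%) = +16.1480%
%ΔTR ≈ %ΔP + %ΔQ = (-7.34%) + (+16.1480%) = +8.8080%

+8.81%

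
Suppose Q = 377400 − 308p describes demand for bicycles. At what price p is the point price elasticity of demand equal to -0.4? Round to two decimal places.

350.09

Ed = −308p/(377400 − 308p). Set this equal to -0.4:
308p = 0.4·(377400 − 308p) ⇒ 308p(1 + 0.4) = 0.4·377400
p = 0.4·377400 / (308·1.4) = 350.0927…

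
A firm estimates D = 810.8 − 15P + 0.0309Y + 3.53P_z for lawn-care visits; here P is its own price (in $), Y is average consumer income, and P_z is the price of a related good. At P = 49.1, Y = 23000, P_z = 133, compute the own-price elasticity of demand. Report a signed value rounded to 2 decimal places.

At the given values, D = 810.8 − 15(49.1) + 0.0309(23000) + 3.53(133) = 1254.49.
∂D/∂P = −15.
E = (-15) × (49.1/1254.49) = -0.5870…

-0.59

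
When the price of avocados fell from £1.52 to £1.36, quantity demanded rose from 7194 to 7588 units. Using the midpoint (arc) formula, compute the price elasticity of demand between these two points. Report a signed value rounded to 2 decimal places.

-0.48

%ΔQ = (7588 − 7194) / [(7194 + 7588)/2] = 394/7391 = 0.053308…
%ΔP = (1.36 − 1.52) / [(1.52 + 1.36)/2] = -0.16/1.44 = -0.111111…
Arc Ed = %ΔQ / %ΔP = (394/7391) / (-0.16/1.44) = -0.4797…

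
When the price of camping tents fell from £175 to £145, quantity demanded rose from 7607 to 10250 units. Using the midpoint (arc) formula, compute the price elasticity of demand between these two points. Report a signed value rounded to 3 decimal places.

%ΔQ = (10250 − 7607) / [(7607 + 10250)/2] = 2643/8928.5 = 0.296018…
%ΔP = (145 − 175) / [(175 + 145)/2] = -30/160 = -0.1875
Arc Ed = %ΔQ / %ΔP = (2643/8928.5) / (-30/160) = -1.57876…

-1.579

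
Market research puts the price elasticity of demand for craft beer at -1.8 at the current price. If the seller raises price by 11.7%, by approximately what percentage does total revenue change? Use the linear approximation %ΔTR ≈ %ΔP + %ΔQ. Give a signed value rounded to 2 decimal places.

-9.36%

%ΔQ ≈ Ed × %ΔP = (-1.8) × (+11.7%) = -21.0600%
%ΔTR ≈ %ΔP + %ΔQ = (+11.7%) + (-21.0600%) = -9.3600%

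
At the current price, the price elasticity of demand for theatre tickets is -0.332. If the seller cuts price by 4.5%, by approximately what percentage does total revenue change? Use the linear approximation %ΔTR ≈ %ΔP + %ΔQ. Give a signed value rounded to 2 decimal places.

-3.01%

%ΔQ ≈ Ed × %ΔP = (-0.332) × (-4.5%) = +1.4940%
%ΔTR ≈ %ΔP + %ΔQ = (-4.5%) + (+1.4940%) = -3.0060%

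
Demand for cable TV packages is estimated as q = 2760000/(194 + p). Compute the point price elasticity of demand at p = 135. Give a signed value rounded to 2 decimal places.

dq/dp = −2760000/(194 + p)² = -25.4987. At p = 135, q = 8389.06.
Ed = (dq/dp)·(p/q) = (-25.4987) × (135/8389.06) = -0.4103…

-0.41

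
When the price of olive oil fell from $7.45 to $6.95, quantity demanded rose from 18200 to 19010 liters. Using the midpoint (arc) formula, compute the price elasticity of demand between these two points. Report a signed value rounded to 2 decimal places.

-0.63

%ΔQ = (19010 − 18200) / [(18200 + 19010)/2] = 810/18605 = 0.043536…
%ΔP = (6.95 − 7.45) / [(7.45 + 6.95)/2] = -0.5/7.2 = -0.069444…
Arc Ed = %ΔQ / %ΔP = (810/18605) / (-0.5/7.2) = -0.6269…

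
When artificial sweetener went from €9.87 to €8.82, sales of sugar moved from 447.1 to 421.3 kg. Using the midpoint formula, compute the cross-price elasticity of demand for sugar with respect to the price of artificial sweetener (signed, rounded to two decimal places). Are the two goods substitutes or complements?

0.53; substitutes

%ΔQ_{sugar} = (421.3 − 447.1)/avg = -25.8/434.2 = -0.059419…
%ΔP_{artificial sweetener} = (8.82 − 9.87)/avg = -1.05/9.345 = -0.112359…
E_cross = (-25.8/434.2) / (-1.05/9.345) = 0.5288…
E_cross > 0 ⇒ the goods are substitutes.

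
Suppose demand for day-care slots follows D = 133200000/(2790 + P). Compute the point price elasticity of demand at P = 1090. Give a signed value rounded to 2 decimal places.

-0.28

dD/dP = −133200000/(2790 + P)² = -8.84791. At P = 1090, D = 34329.9.
Ed = (dD/dP)·(P/D) = (-8.84791) × (1090/34329.9) = -0.2809…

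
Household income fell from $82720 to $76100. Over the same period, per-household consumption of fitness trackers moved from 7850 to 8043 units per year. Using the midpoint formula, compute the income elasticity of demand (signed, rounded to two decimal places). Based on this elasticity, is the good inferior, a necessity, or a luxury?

%ΔQ = (8043 − 7850)/[( 7850 + 8043)/2] = 193/7946.5 = 0.024287…
%ΔIncome = (76100 − 82720)/[( 82720 + 76100)/2] = -6620/79410 = -0.083364…
E_income = (193/7946.5) / (-6620/79410) = -0.2913…
E_income < 0 ⇒ inferior good.

-0.29; inferior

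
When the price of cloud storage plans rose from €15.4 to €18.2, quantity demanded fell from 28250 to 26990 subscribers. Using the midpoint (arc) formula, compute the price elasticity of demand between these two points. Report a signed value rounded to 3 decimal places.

%ΔQ = (26990 − 28250) / [(28250 + 26990)/2] = -1260/27620 = -0.045619…
%ΔP = (18.2 − 15.4) / [(15.4 + 18.2)/2] = 2.8/16.8 = 0.166666…
Arc Ed = %ΔQ / %ΔP = (-1260/27620) / (2.8/16.8) = -0.27371…

-0.274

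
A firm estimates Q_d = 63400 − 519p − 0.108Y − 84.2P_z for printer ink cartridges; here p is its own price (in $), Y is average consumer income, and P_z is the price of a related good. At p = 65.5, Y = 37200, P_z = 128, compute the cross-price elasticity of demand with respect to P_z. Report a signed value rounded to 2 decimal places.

-0.74

At the given values, Q_d = 63400 − 519(65.5) − 0.108(37200) − 84.2(128) = 14610.3.
∂Q_d/∂P_z = -84.2.
E = (-84.2) × (128/14610.3) = -0.7376…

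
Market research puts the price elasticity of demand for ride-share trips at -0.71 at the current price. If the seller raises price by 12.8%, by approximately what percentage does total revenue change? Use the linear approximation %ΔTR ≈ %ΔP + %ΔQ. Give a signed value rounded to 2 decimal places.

%ΔQ ≈ Ed × %ΔP = (-0.71) × (+12.8%) = -9.0880%
%ΔTR ≈ %ΔP + %ΔQ = (+12.8%) + (-9.0880%) = +3.7120%

+3.71%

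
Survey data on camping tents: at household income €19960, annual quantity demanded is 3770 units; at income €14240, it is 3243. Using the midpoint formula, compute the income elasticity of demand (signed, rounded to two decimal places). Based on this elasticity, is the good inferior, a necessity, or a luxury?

%ΔQ = (3243 − 3770)/[( 3770 + 3243)/2] = -527/3506.5 = -0.150292…
%ΔIncome = (14240 − 19960)/[( 19960 + 14240)/2] = -5720/17100 = -0.334502…
E_income = (-527/3506.5) / (-5720/17100) = 0.4493…
0 < E_income < 1 ⇒ normal good, necessity.

0.45; necessity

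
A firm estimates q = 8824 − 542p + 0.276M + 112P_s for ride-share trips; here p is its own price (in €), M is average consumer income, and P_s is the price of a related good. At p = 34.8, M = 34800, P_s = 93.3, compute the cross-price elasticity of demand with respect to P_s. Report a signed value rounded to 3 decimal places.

At the given values, q = 8824 − 542(34.8) + 0.276(34800) + 112(93.3) = 10016.8.
∂q/∂P_s = 112.
E = (112) × (93.3/10016.8) = 1.04320…

1.043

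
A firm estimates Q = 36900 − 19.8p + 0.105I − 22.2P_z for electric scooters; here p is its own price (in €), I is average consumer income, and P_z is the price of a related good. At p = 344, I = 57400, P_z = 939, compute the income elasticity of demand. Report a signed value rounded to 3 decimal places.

0.395

At the given values, Q = 36900 − 19.8(344) + 0.105(57400) − 22.2(939) = 15270.
∂Q/∂I = 0.105.
E = (0.105) × (57400/15270) = 0.39469…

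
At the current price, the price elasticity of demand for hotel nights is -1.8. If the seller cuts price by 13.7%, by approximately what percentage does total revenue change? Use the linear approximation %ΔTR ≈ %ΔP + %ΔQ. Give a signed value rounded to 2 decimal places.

+10.96%

%ΔQ ≈ Ed × %ΔP = (-1.8) × (-13.7%) = +24.6600%
%ΔTR ≈ %ΔP + %ΔQ = (-13.7%) + (+24.6600%) = +10.9600%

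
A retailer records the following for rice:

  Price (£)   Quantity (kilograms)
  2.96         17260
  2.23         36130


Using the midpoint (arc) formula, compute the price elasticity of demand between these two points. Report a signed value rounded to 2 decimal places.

-2.51

%ΔQ = (36130 − 17260) / [(17260 + 36130)/2] = 18870/26695 = 0.706873…
%ΔP = (2.23 − 2.96) / [(2.96 + 2.23)/2] = -0.73/2.595 = -0.281310…
Arc Ed = %ΔQ / %ΔP = (18870/26695) / (-0.73/2.595) = -2.5127…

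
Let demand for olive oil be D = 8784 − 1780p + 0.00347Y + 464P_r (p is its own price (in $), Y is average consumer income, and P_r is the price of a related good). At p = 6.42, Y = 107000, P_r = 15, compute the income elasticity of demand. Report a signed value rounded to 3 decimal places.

At the given values, D = 8784 − 1780(6.42) + 0.00347(107000) + 464(15) = 4687.69.
∂D/∂Y = 0.00347.
E = (0.00347) × (107000/4687.69) = 0.07920…

0.079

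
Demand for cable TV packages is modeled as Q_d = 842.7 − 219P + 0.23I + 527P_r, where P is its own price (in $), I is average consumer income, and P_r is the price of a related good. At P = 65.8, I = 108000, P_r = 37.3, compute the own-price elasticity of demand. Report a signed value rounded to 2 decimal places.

-0.47

At the given values, Q_d = 842.7 − 219(65.8) + 0.23(108000) + 527(37.3) = 30929.6.
∂Q_d/∂P = −219.
E = (-219) × (65.8/30929.6) = -0.4659…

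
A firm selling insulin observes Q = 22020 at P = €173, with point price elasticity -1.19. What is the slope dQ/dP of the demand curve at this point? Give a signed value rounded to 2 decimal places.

-151.47

Ed = (dQ/dP)·(P/Q) ⇒ dQ/dP = Ed·Q/P = (-1.19)·22020/173 = -151.4670…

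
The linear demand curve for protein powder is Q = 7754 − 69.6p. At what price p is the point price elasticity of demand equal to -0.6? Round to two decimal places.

Ed = −69.6p/(7754 − 69.6p). Set this equal to -0.6:
69.6p = 0.6·(7754 − 69.6p) ⇒ 69.6p(1 + 0.6) = 0.6·7754
p = 0.6·7754 / (69.6·1.6) = 41.7780…

41.78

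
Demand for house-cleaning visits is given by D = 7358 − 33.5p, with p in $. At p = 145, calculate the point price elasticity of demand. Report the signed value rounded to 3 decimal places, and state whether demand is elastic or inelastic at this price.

-1.943; elastic

dD/dp = −33.5. At p = 145, D = 7358 − 33.5(145) = 2500.5.
Ed = (dD/dp)·(p/D) = −33.5 × (145/2500.5) = -1.94261…
|Ed| = 1.943 > 1, so demand is elastic.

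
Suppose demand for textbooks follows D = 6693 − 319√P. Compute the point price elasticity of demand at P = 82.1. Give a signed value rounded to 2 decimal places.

-0.38

dD/dP = −319/(2√P) = -17.6031. At P = 82.1, D = 3802.57.
Ed = (dD/dP)·(P/D) = (-17.6031) × (82.1/3802.57) = -0.3800…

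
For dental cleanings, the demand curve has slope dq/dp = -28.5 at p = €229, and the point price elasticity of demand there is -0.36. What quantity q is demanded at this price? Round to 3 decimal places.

18129.167

Ed = (dq/dp)·(p/q) ⇒ q = (dq/dp)·p/Ed = (-28.5)·229/(-0.36) = 18129.16666…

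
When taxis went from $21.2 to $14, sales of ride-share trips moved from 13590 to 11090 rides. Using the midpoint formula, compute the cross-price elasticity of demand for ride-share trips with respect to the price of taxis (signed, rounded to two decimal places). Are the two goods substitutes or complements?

0.50; substitutes

%ΔQ_{ride-share trips} = (11090 − 13590)/avg = -2500/12340 = -0.202593…
%ΔP_{taxis} = (14 − 21.2)/avg = -7.2/17.6 = -0.409090…
E_cross = (-2500/12340) / (-7.2/17.6) = 0.4952…
E_cross > 0 ⇒ the goods are substitutes.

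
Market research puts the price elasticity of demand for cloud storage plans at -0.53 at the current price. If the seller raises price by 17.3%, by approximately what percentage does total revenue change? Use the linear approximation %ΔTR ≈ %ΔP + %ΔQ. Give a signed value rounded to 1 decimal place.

%ΔQ ≈ Ed × %ΔP = (-0.53) × (+17.3%) = -9.1690%
%ΔTR ≈ %ΔP + %ΔQ = (+17.3%) + (-9.1690%) = +8.1310%

+8.1%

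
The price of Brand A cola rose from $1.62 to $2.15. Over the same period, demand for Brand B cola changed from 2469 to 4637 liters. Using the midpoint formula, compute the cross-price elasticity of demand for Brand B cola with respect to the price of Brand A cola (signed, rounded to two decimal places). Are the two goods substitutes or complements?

%ΔQ_{Brand B cola} = (4637 − 2469)/avg = 2168/3553 = 0.610188…
%ΔP_{Brand A cola} = (2.15 − 1.62)/avg = 0.53/1.885 = 0.281167…
E_cross = (2168/3553) / (0.53/1.885) = 2.1701…
E_cross > 0 ⇒ the goods are substitutes.

2.17; substitutes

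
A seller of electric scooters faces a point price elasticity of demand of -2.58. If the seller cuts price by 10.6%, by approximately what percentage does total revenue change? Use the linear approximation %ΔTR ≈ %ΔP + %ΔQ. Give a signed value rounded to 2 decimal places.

+16.75%

%ΔQ ≈ Ed × %ΔP = (-2.58) × (-10.6%) = +27.3480%
%ΔTR ≈ %ΔP + %ΔQ = (-10.6%) + (+27.3480%) = +16.7480%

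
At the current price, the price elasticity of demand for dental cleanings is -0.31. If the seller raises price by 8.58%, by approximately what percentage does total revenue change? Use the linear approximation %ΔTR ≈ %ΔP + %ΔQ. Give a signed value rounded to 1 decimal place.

+5.9%

%ΔQ ≈ Ed × %ΔP = (-0.31) × (+8.58%) = -2.6598%
%ΔTR ≈ %ΔP + %ΔQ = (+8.58%) + (-2.6598%) = +5.9202%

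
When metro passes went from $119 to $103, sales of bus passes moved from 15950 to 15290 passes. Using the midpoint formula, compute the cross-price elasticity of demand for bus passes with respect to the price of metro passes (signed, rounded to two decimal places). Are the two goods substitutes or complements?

0.29; substitutes

%ΔQ_{bus passes} = (15290 − 15950)/avg = -660/15620 = -0.042253…
%ΔP_{metro passes} = (103 − 119)/avg = -16/111 = -0.144144…
E_cross = (-660/15620) / (-16/111) = 0.2931…
E_cross > 0 ⇒ the goods are substitutes.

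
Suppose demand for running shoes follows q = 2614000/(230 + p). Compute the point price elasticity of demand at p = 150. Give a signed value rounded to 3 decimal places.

dq/dp = −2614000/(230 + p)² = -18.1025. At p = 150, q = 6878.95.
Ed = (dq/dp)·(p/q) = (-18.1025) × (150/6878.95) = -0.39473…

-0.395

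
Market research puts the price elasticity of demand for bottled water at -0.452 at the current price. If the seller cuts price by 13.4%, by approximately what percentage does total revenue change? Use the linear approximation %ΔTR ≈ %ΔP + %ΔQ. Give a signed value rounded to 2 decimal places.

-7.34%

%ΔQ ≈ Ed × %ΔP = (-0.452) × (-13.4%) = +6.0568%
%ΔTR ≈ %ΔP + %ΔQ = (-13.4%) + (+6.0568%) = -7.3432%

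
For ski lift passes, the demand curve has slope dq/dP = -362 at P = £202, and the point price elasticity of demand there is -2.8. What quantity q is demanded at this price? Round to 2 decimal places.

26115.71

Ed = (dq/dP)·(P/q) ⇒ q = (dq/dP)·P/Ed = (-362)·202/(-2.8) = 26115.7142…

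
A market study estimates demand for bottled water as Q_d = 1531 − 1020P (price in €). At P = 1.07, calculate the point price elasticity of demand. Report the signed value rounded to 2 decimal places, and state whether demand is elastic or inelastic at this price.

-2.48; elastic

dQ_d/dP = −1020. At P = 1.07, Q_d = 1531 − 1020(1.07) = 439.6.
Ed = (dQ_d/dP)·(P/Q_d) = −1020 × (1.07/439.6) = -2.4827…
|Ed| = 2.48 > 1, so demand is elastic.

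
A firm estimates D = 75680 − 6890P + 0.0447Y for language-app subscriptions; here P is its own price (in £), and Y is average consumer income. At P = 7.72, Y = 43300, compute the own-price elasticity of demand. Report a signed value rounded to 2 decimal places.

-2.18

At the given values, D = 75680 − 6890(7.72) + 0.0447(43300) = 24424.71.
∂D/∂P = −6890.
E = (-6890) × (7.72/24424.71) = -2.1777…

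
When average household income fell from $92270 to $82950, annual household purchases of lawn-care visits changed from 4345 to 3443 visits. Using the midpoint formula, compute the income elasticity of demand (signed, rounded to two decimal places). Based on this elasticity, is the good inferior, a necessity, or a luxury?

%ΔQ = (3443 − 4345)/[( 4345 + 3443)/2] = -902/3894 = -0.231638…
%ΔIncome = (82950 − 92270)/[( 92270 + 82950)/2] = -9320/87610 = -0.106380…
E_income = (-902/3894) / (-9320/87610) = 2.1774…
E_income > 1 ⇒ normal good, luxury.

2.18; luxury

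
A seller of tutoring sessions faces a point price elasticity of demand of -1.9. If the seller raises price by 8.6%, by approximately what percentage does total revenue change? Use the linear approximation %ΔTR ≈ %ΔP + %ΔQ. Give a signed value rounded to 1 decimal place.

%ΔQ ≈ Ed × %ΔP = (-1.9) × (+8.6%) = -16.3400%
%ΔTR ≈ %ΔP + %ΔQ = (+8.6%) + (-16.3400%) = -7.7400%

-7.7%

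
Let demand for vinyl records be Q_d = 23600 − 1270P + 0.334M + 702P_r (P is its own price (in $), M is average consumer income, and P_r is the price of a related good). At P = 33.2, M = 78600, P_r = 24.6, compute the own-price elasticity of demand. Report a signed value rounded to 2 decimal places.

At the given values, Q_d = 23600 − 1270(33.2) + 0.334(78600) + 702(24.6) = 24957.6.
∂Q_d/∂P = −1270.
E = (-1270) × (33.2/24957.6) = -1.6894…

-1.69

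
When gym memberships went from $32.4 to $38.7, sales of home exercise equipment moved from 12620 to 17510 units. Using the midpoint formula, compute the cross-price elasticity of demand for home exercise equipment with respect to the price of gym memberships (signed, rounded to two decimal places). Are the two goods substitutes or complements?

1.83; substitutes

%ΔQ_{home exercise equipment} = (17510 − 12620)/avg = 4890/15065 = 0.324593…
%ΔP_{gym memberships} = (38.7 − 32.4)/avg = 6.3/35.55 = 0.177215…
E_cross = (4890/15065) / (6.3/35.55) = 1.8316…
E_cross > 0 ⇒ the goods are substitutes.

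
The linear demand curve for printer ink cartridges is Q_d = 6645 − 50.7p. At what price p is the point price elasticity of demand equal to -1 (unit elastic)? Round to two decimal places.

Ed = −50.7p/(6645 − 50.7p). Set this equal to -1:
50.7p = 1·(6645 − 50.7p) ⇒ 50.7p(1 + 1) = 1·6645
p = 1·6645 / (50.7·2) = 65.5325…

65.53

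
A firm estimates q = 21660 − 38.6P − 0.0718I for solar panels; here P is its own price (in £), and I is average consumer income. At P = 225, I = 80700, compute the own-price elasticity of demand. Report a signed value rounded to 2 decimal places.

At the given values, q = 21660 − 38.6(225) − 0.0718(80700) = 7180.74.
∂q/∂P = −38.6.
E = (-38.6) × (225/7180.74) = -1.2094…

-1.21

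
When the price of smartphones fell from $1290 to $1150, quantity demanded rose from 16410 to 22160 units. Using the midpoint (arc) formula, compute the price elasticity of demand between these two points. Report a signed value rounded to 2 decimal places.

-2.60

%ΔQ = (22160 − 16410) / [(16410 + 22160)/2] = 5750/19285 = 0.298159…
%ΔP = (1150 − 1290) / [(1290 + 1150)/2] = -140/1220 = -0.114754…
Arc Ed = %ΔQ / %ΔP = (5750/19285) / (-140/1220) = -2.5982…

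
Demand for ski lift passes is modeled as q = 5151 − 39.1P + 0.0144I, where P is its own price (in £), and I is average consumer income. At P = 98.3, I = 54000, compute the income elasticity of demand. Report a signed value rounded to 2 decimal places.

At the given values, q = 5151 − 39.1(98.3) + 0.0144(54000) = 2085.07.
∂q/∂I = 0.0144.
E = (0.0144) × (54000/2085.07) = 0.3729…

0.37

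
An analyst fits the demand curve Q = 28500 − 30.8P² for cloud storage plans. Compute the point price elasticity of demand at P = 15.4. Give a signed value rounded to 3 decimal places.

-0.689

dQ/dP = −2·30.8·P = -948.64. At P = 15.4, Q = 21195.472.
Ed = (dQ/dP)·(P/Q) = (-948.64) × (15.4/21195.472) = -0.68925…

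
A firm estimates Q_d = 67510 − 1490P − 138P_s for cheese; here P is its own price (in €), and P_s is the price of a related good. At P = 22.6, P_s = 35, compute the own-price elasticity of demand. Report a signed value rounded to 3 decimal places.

At the given values, Q_d = 67510 − 1490(22.6) − 138(35) = 29006.
∂Q_d/∂P = −1490.
E = (-1490) × (22.6/29006) = -1.16093…

-1.161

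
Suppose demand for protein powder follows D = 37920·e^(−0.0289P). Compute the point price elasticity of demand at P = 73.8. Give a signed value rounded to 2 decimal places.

-2.13

dD/dP = −0.0289·D = -129.866. At P = 73.8, D = 4493.62.
Ed = (dD/dP)·(P/D) = (-129.866) × (73.8/4493.62) = -2.1328…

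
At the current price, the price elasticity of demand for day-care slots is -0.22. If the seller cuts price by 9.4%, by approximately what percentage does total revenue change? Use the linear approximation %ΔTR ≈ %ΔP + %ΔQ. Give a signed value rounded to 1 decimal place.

%ΔQ ≈ Ed × %ΔP = (-0.22) × (-9.4%) = +2.0680%
%ΔTR ≈ %ΔP + %ΔQ = (-9.4%) + (+2.0680%) = -7.3320%

-7.3%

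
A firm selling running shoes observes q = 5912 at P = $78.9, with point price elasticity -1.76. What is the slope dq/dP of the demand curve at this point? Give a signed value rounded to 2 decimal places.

Ed = (dq/dP)·(P/q) ⇒ dq/dP = Ed·q/P = (-1.76)·5912/78.9 = -131.8773…

-131.88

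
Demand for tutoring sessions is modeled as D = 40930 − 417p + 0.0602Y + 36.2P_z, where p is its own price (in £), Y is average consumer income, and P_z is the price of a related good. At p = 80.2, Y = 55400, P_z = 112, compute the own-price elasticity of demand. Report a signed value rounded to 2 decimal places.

-2.25

At the given values, D = 40930 − 417(80.2) + 0.0602(55400) + 36.2(112) = 14876.08.
∂D/∂p = −417.
E = (-417) × (80.2/14876.08) = -2.2481…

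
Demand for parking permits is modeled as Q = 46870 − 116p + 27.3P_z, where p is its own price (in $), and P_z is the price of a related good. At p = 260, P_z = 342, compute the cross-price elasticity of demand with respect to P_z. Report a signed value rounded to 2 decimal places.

0.36

At the given values, Q = 46870 − 116(260) + 27.3(342) = 26046.6.
∂Q/∂P_z = 27.3.
E = (27.3) × (342/26046.6) = 0.3584…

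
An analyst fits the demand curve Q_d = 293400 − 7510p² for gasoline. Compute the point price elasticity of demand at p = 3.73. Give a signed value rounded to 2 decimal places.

dQ_d/dp = −2·7510·p = -56024.6. At p = 3.73, Q_d = 188914.121.
Ed = (dQ_d/dp)·(p/Q_d) = (-56024.6) × (3.73/188914.121) = -1.1061…

-1.11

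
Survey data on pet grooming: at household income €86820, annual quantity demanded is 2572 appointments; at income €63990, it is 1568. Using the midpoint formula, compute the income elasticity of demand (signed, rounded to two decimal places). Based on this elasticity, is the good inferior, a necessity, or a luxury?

1.60; luxury

%ΔQ = (1568 − 2572)/[( 2572 + 1568)/2] = -1004/2070 = -0.485024…
%ΔIncome = (63990 − 86820)/[( 86820 + 63990)/2] = -22830/75405 = -0.302765…
E_income = (-1004/2070) / (-22830/75405) = 1.6019…
E_income > 1 ⇒ normal good, luxury.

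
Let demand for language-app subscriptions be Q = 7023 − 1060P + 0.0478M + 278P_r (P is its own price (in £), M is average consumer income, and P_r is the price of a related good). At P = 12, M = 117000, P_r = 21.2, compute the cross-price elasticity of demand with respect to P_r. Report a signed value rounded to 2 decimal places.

At the given values, Q = 7023 − 1060(12) + 0.0478(117000) + 278(21.2) = 5789.2.
∂Q/∂P_r = 278.
E = (278) × (21.2/5789.2) = 1.0180…

1.02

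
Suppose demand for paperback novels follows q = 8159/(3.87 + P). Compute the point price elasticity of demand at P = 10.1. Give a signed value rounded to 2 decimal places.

-0.72

dq/dP = −8159/(3.87 + P)² = -41.8065. At P = 10.1, q = 584.037.
Ed = (dq/dP)·(P/q) = (-41.8065) × (10.1/584.037) = -0.7229…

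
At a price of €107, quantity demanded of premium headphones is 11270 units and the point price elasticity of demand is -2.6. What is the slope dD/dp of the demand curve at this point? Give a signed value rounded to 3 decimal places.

Ed = (dD/dp)·(p/D) ⇒ dD/dp = Ed·D/p = (-2.6)·11270/107 = -273.85046…

-273.850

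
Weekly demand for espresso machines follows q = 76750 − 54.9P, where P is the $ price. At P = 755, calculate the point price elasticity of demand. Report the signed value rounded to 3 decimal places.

dq/dP = −54.9. At P = 755, q = 76750 − 54.9(755) = 35300.5.
Ed = (dq/dP)·(P/q) = −54.9 × (755/35300.5) = -1.17419…

-1.174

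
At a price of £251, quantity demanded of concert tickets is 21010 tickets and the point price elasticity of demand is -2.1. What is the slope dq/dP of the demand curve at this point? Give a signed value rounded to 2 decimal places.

-175.78

Ed = (dq/dP)·(P/q) ⇒ dq/dP = Ed·q/P = (-2.1)·21010/251 = -175.7808…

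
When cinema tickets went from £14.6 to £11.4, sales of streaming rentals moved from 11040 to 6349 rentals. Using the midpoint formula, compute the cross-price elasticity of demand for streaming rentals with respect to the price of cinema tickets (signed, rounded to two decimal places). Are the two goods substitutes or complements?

2.19; substitutes

%ΔQ_{streaming rentals} = (6349 − 11040)/avg = -4691/8694.5 = -0.539536…
%ΔP_{cinema tickets} = (11.4 − 14.6)/avg = -3.2/13 = -0.246153…
E_cross = (-4691/8694.5) / (-3.2/13) = 2.1918…
E_cross > 0 ⇒ the goods are substitutes.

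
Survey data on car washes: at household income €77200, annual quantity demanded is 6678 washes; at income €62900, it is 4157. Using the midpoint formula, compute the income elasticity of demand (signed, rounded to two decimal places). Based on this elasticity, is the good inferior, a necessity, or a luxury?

%ΔQ = (4157 − 6678)/[( 6678 + 4157)/2] = -2521/5417.5 = -0.465343…
%ΔIncome = (62900 − 77200)/[( 77200 + 62900)/2] = -14300/70050 = -0.204139…
E_income = (-2521/5417.5) / (-14300/70050) = 2.2795…
E_income > 1 ⇒ normal good, luxury.

2.28; luxury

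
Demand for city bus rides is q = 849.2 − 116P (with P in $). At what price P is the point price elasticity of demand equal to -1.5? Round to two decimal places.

Ed = −116P/(849.2 − 116P). Set this equal to -1.5:
116P = 1.5·(849.2 − 116P) ⇒ 116P(1 + 1.5) = 1.5·849.2
P = 1.5·849.2 / (116·2.5) = 4.3924…

4.39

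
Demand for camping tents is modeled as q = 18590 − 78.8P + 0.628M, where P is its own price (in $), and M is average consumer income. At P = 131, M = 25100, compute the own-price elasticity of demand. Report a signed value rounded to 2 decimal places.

At the given values, q = 18590 − 78.8(131) + 0.628(25100) = 24030.
∂q/∂P = −78.8.
E = (-78.8) × (131/24030) = -0.4295…

-0.43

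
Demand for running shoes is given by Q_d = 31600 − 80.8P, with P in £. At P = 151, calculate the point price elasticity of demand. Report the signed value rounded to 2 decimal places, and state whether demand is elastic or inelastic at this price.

dQ_d/dP = −80.8. At P = 151, Q_d = 31600 − 80.8(151) = 19399.2.
Ed = (dQ_d/dP)·(P/Q_d) = −80.8 × (151/19399.2) = -0.6289…
|Ed| = 0.63 < 1, so demand is inelastic.

-0.63; inelastic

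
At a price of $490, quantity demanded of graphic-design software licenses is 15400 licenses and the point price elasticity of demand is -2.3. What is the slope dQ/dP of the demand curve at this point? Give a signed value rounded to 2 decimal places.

-72.29

Ed = (dQ/dP)·(P/Q) ⇒ dQ/dP = Ed·Q/P = (-2.3)·15400/490 = -72.2857…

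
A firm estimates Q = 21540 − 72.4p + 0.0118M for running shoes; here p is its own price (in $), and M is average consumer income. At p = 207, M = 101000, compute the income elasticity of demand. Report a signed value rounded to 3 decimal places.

0.154

At the given values, Q = 21540 − 72.4(207) + 0.0118(101000) = 7745.
∂Q/∂M = 0.0118.
E = (0.0118) × (101000/7745) = 0.15387…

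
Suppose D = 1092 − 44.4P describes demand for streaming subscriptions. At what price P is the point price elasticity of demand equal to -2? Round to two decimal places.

Ed = −44.4P/(1092 − 44.4P). Set this equal to -2:
44.4P = 2·(1092 − 44.4P) ⇒ 44.4P(1 + 2) = 2·1092
P = 2·1092 / (44.4·3) = 16.3963…

16.40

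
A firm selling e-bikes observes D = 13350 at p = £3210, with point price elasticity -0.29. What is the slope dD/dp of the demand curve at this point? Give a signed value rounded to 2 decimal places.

Ed = (dD/dp)·(p/D) ⇒ dD/dp = Ed·D/p = (-0.29)·13350/3210 = -1.2060…

-1.21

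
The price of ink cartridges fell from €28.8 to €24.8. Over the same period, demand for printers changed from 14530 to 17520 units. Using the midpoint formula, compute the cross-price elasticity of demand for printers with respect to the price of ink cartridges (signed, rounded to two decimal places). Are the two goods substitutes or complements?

-1.25; complements

%ΔQ_{printers} = (17520 − 14530)/avg = 2990/16025 = 0.186583…
%ΔP_{ink cartridges} = (24.8 − 28.8)/avg = -4/26.8 = -0.149253…
E_cross = (2990/16025) / (-4/26.8) = -1.2501…
E_cross < 0 ⇒ the goods are complements.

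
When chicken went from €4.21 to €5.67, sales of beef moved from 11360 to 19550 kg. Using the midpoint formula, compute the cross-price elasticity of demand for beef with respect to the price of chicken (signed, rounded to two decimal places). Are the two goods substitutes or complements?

1.79; substitutes

%ΔQ_{beef} = (19550 − 11360)/avg = 8190/15455 = 0.529925…
%ΔP_{chicken} = (5.67 − 4.21)/avg = 1.46/4.94 = 0.295546…
E_cross = (8190/15455) / (1.46/4.94) = 1.7930…
E_cross > 0 ⇒ the goods are substitutes.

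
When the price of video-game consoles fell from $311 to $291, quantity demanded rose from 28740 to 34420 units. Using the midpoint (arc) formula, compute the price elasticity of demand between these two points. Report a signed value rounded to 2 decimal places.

-2.71

%ΔQ = (34420 − 28740) / [(28740 + 34420)/2] = 5680/31580 = 0.179860…
%ΔP = (291 − 311) / [(311 + 291)/2] = -20/301 = -0.066445…
Arc Ed = %ΔQ / %ΔP = (5680/31580) / (-20/301) = -2.7069…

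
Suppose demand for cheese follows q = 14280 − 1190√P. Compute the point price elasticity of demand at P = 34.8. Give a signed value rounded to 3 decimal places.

dq/dP = −1190/(2√P) = -100.862. At P = 34.8, q = 7260.01.
Ed = (dq/dP)·(P/q) = (-100.862) × (34.8/7260.01) = -0.48346…

-0.483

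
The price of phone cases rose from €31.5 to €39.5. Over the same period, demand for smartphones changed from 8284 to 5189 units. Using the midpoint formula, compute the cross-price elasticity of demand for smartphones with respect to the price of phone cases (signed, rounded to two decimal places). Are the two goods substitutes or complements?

-2.04; complements

%ΔQ_{smartphones} = (5189 − 8284)/avg = -3095/6736.5 = -0.459437…
%ΔP_{phone cases} = (39.5 − 31.5)/avg = 8/35.5 = 0.225352…
E_cross = (-3095/6736.5) / (8/35.5) = -2.0387…
E_cross < 0 ⇒ the goods are complements.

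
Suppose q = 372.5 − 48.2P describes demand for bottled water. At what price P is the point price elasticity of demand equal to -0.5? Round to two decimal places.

Ed = −48.2P/(372.5 − 48.2P). Set this equal to -0.5:
48.2P = 0.5·(372.5 − 48.2P) ⇒ 48.2P(1 + 0.5) = 0.5·372.5
P = 0.5·372.5 / (48.2·1.5) = 2.5760…

2.58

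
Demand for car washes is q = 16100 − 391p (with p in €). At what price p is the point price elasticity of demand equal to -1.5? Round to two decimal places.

Ed = −391p/(16100 − 391p). Set this equal to -1.5:
391p = 1.5·(16100 − 391p) ⇒ 391p(1 + 1.5) = 1.5·16100
p = 1.5·16100 / (391·2.5) = 24.7058…

24.71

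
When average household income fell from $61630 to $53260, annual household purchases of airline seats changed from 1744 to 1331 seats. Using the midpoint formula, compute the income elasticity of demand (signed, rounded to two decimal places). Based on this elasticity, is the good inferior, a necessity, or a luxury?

1.84; luxury

%ΔQ = (1331 − 1744)/[( 1744 + 1331)/2] = -413/1537.5 = -0.268617…
%ΔIncome = (53260 − 61630)/[( 61630 + 53260)/2] = -8370/57445 = -0.145704…
E_income = (-413/1537.5) / (-8370/57445) = 1.8435…
E_income > 1 ⇒ normal good, luxury.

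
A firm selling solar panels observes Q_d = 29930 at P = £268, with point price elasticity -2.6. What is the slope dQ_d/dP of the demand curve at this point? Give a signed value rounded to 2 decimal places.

-290.37

Ed = (dQ_d/dP)·(P/Q_d) ⇒ dQ_d/dP = Ed·Q_d/P = (-2.6)·29930/268 = -290.3656…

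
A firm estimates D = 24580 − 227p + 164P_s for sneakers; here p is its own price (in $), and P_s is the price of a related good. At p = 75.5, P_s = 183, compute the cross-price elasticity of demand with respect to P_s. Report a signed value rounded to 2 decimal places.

At the given values, D = 24580 − 227(75.5) + 164(183) = 37453.5.
∂D/∂P_s = 164.
E = (164) × (183/37453.5) = 0.8013…

0.80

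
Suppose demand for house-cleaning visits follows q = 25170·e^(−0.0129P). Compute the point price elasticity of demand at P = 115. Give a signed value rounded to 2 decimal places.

dq/dP = −0.0129·q = -73.6541. At P = 115, q = 5709.62.
Ed = (dq/dP)·(P/q) = (-73.6541) × (115/5709.62) = -1.4835

-1.48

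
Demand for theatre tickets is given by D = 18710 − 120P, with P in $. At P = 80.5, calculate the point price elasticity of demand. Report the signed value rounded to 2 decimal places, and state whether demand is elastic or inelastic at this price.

-1.07; elastic

dD/dP = −120. At P = 80.5, D = 18710 − 120(80.5) = 9050.
Ed = (dD/dP)·(P/D) = −120 × (80.5/9050) = -1.0674…
|Ed| = 1.07 > 1, so demand is elastic.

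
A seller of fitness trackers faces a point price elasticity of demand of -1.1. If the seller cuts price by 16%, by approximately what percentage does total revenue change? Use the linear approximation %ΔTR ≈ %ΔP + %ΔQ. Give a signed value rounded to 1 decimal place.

%ΔQ ≈ Ed × %ΔP = (-1.1) × (-16%) = +17.6000%
%ΔTR ≈ %ΔP + %ΔQ = (-16%) + (+17.6000%) = +1.6000%

+1.6%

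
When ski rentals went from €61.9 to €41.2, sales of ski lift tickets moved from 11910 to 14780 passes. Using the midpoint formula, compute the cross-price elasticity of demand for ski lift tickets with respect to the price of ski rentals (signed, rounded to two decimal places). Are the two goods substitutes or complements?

-0.54; complements

%ΔQ_{ski lift tickets} = (14780 − 11910)/avg = 2870/13345 = 0.215061…
%ΔP_{ski rentals} = (41.2 − 61.9)/avg = -20.7/51.55 = -0.401551…
E_cross = (2870/13345) / (-20.7/51.55) = -0.5355…
E_cross < 0 ⇒ the goods are complements.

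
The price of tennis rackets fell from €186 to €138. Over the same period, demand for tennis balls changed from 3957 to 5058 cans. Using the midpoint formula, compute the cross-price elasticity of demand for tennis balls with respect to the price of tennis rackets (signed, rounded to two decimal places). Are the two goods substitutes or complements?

-0.82; complements

%ΔQ_{tennis balls} = (5058 − 3957)/avg = 1101/4507.5 = 0.244259…
%ΔP_{tennis rackets} = (138 − 186)/avg = -48/162 = -0.296296…
E_cross = (1101/4507.5) / (-48/162) = -0.8243…
E_cross < 0 ⇒ the goods are complements.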